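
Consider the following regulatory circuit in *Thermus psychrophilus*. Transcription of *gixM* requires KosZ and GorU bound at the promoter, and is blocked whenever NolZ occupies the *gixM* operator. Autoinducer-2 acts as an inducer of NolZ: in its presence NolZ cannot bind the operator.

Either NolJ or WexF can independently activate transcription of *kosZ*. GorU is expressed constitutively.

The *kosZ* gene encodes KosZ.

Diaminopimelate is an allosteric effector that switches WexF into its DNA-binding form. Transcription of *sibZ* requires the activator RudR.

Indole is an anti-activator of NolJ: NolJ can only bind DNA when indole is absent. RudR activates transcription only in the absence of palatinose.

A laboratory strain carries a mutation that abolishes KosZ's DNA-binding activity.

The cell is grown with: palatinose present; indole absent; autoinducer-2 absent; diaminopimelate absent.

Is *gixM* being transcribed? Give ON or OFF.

OFF

KosZ is non-functional in this strain, so it has no effect.
GorU is produced constitutively and is active.
Autoinducer-2 is absent, so NolZ is active.
With repressor NolZ bound, *gixM* is not transcribed.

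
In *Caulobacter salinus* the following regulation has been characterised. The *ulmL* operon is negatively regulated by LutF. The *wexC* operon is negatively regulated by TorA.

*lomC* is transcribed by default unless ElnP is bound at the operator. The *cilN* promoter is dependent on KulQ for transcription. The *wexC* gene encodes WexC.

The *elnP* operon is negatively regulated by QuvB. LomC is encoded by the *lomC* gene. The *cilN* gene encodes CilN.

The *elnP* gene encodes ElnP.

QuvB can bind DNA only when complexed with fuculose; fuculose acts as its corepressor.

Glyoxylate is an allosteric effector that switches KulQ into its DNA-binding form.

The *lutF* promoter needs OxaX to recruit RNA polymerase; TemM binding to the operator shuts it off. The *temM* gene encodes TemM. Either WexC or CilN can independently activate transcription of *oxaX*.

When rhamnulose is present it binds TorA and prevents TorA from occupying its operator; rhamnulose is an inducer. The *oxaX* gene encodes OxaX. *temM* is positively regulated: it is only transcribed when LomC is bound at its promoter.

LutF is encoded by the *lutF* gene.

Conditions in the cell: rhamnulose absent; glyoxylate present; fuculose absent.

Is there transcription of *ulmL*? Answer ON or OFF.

OFF

Fuculose is absent, so QuvB is inactive.
With no repressor bound, *elnP* is transcribed.
So ElnP is produced and active.
With repressor ElnP bound, *lomC* is not transcribed.
So LomC is not produced.
Required activator LomC is absent, so *temM* is not transcribed.
So TemM is not produced.
Rhamnulose is absent, so TorA is active.
With repressor TorA bound, *wexC* is not transcribed.
So WexC is not produced.
Glyoxylate is present, so KulQ is active.
No repressor is bound and KulQ is active, so *cilN* is transcribed.
So CilN is produced and active.
Activator CilN is present, so *oxaX* is transcribed.
So OxaX is produced and active.
No repressor is bound and OxaX is active, so *lutF* is transcribed.
So LutF is produced and active.
With repressor LutF bound, *ulmL* is not transcribed.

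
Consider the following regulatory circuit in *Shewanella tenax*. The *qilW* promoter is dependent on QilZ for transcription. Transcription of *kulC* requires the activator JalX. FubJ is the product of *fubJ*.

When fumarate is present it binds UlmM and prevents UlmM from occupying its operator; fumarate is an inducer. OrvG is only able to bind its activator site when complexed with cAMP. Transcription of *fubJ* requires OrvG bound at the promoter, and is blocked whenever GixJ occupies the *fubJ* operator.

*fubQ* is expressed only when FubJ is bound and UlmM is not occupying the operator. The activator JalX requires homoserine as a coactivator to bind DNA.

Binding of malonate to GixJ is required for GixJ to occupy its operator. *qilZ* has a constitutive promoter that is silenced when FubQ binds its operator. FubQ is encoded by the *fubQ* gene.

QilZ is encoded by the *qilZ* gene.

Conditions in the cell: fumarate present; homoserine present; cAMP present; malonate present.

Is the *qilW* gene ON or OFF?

ON

Malonate is present, so GixJ is active.
cAMP is present, so OrvG is active.
With repressor GixJ bound, *fubJ* is not transcribed.
So FubJ is not produced.
Fumarate is present, so UlmM is inactive.
Required activator FubJ is absent, so *fubQ* is not transcribed.
So FubQ is not produced.
With no repressor bound, *qilZ* is transcribed.
So QilZ is produced and active.
No repressor is bound and QilZ is active, so *qilW* is transcribed.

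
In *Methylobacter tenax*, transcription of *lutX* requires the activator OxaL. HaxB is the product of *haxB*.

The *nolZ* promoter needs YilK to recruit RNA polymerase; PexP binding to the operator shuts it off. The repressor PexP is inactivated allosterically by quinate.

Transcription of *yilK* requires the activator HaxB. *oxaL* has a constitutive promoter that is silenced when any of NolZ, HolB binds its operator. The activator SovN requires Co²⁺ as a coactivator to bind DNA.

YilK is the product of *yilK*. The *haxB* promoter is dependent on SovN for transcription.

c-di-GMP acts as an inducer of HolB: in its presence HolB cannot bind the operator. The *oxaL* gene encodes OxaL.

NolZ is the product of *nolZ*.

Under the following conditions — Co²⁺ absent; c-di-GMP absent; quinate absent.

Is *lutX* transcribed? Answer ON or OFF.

OFF

Co²⁺ is absent, so SovN is inactive.
Required activator SovN is absent, so *haxB* is not transcribed.
So HaxB is not produced.
Required activator HaxB is absent, so *yilK* is not transcribed.
So YilK is not produced.
Quinate is absent, so PexP is active.
With repressor PexP bound, *nolZ* is not transcribed.
So NolZ is not produced.
c-di-GMP is absent, so HolB is active.
With repressor HolB bound, *oxaL* is not transcribed.
So OxaL is not produced.
Required activator OxaL is absent, so *lutX* is not transcribed.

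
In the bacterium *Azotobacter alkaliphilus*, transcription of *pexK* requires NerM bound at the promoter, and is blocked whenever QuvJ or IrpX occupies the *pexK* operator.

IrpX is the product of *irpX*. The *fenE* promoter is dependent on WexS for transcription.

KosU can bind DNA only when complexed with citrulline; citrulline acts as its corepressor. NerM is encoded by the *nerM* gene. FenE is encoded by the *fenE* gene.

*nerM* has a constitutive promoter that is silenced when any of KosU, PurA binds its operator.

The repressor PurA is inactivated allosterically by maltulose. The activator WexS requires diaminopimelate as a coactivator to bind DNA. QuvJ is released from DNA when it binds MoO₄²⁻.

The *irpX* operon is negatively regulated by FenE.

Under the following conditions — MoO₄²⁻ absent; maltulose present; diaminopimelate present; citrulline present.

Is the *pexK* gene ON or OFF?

Citrulline is present, so KosU is active.
Maltulose is present, so PurA is inactive.
With repressor KosU bound, *nerM* is not transcribed.
So NerM is not produced.
MoO₄²⁻ is absent, so QuvJ is active.
Diaminopimelate is present, so WexS is active.
No repressor is bound and WexS is active, so *fenE* is transcribed.
So FenE is produced and active.
With repressor FenE bound, *irpX* is not transcribed.
So IrpX is not produced.
With repressor QuvJ bound, *pexK* is not transcribed.

OFF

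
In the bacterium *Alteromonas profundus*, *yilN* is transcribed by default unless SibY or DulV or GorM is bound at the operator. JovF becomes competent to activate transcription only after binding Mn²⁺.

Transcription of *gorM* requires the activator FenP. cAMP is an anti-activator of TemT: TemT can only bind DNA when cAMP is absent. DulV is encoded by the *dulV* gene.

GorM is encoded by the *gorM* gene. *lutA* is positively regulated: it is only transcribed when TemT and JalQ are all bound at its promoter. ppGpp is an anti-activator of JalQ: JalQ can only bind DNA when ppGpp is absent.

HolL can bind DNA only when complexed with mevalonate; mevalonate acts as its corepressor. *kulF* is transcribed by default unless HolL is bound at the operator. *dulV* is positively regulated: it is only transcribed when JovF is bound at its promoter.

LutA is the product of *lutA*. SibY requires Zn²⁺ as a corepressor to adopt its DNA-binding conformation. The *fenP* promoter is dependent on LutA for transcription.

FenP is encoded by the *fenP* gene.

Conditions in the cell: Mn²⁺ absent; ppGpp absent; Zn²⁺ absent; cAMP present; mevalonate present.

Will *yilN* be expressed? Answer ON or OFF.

ON

Zn²⁺ is absent, so SibY is inactive.
Mn²⁺ is absent, so JovF is inactive.
Required activator JovF is absent, so *dulV* is not transcribed.
So DulV is not produced.
cAMP is present, so TemT is inactive.
ppGpp is absent, so JalQ is active.
Required activator TemT is absent, so *lutA* is not transcribed.
So LutA is not produced.
Required activator LutA is absent, so *fenP* is not transcribed.
So FenP is not produced.
Required activator FenP is absent, so *gorM* is not transcribed.
So GorM is not produced.
With no repressor bound, *yilN* is transcribed.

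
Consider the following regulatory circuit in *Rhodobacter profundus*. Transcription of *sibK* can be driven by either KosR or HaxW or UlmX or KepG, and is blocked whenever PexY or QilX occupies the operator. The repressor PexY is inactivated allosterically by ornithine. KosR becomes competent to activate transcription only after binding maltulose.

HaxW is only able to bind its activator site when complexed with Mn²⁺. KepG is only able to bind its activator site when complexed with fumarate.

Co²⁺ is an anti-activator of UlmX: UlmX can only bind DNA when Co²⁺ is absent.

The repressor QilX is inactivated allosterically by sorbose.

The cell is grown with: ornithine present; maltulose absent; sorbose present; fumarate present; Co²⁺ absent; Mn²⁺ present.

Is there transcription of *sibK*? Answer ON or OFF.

Maltulose is absent, so KosR is inactive.
Mn²⁺ is present, so HaxW is active.
Co²⁺ is absent, so UlmX is active.
Ornithine is present, so PexY is inactive.
Fumarate is present, so KepG is active.
Sorbose is present, so QilX is inactive.
Activator HaxW is present, so *sibK* is transcribed.

ON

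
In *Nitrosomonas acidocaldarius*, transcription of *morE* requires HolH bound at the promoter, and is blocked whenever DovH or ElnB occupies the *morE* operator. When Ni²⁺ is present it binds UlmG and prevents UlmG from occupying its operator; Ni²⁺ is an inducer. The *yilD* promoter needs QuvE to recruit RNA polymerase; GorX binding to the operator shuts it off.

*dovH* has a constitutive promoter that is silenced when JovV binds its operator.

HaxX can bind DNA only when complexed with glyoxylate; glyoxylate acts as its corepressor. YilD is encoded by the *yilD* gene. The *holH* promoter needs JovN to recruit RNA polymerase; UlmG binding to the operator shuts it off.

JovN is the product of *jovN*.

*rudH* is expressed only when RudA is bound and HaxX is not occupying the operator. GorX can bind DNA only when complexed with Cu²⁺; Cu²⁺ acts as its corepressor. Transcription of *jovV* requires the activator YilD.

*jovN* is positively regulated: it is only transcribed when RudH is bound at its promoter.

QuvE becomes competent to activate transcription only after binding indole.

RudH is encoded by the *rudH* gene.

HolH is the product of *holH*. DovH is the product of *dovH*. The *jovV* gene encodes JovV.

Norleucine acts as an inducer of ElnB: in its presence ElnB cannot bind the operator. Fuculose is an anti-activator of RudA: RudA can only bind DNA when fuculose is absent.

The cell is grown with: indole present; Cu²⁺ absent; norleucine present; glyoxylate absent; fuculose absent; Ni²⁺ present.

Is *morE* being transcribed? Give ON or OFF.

ON

Ni²⁺ is present, so UlmG is inactive.
Fuculose is absent, so RudA is active.
Glyoxylate is absent, so HaxX is inactive.
No repressor is bound and RudA is active, so *rudH* is transcribed.
So RudH is produced and active.
No repressor is bound and RudH is active, so *jovN* is transcribed.
So JovN is produced and active.
No repressor is bound and JovN is active, so *holH* is transcribed.
So HolH is produced and active.
Cu²⁺ is absent, so GorX is inactive.
Indole is present, so QuvE is active.
No repressor is bound and QuvE is active, so *yilD* is transcribed.
So YilD is produced and active.
No repressor is bound and YilD is active, so *jovV* is transcribed.
So JovV is produced and active.
With repressor JovV bound, *dovH* is not transcribed.
So DovH is not produced.
Norleucine is present, so ElnB is inactive.
No repressor is bound and HolH is active, so *morE* is transcribed.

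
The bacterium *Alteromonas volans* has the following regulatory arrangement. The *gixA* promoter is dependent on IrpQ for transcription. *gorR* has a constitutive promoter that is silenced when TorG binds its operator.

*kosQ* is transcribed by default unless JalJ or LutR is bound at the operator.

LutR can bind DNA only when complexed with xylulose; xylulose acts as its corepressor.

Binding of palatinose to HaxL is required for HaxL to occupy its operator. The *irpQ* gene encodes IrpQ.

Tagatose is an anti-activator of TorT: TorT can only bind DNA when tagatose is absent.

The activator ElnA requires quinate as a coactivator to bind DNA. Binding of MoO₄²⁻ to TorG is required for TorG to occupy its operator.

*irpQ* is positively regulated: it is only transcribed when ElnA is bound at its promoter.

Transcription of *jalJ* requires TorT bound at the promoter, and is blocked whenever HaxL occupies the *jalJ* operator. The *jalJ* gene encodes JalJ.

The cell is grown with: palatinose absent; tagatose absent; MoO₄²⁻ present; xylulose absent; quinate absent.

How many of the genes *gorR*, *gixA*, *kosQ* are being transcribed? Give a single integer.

0

MoO₄²⁻ is present, so TorG is active.
With repressor TorG bound, *gorR* is not transcribed.
→ *gorR* is OFF.
Quinate is absent, so ElnA is inactive.
Required activator ElnA is absent, so *irpQ* is not transcribed.
So IrpQ is not produced.
Required activator IrpQ is absent, so *gixA* is not transcribed.
→ *gixA* is OFF.
Palatinose is absent, so HaxL is inactive.
Tagatose is absent, so TorT is active.
No repressor is bound and TorT is active, so *jalJ* is transcribed.
So JalJ is produced and active.
Xylulose is absent, so LutR is inactive.
With repressor JalJ bound, *kosQ* is not transcribed.
→ *kosQ* is OFF.
0 of the 3 genes are transcribed.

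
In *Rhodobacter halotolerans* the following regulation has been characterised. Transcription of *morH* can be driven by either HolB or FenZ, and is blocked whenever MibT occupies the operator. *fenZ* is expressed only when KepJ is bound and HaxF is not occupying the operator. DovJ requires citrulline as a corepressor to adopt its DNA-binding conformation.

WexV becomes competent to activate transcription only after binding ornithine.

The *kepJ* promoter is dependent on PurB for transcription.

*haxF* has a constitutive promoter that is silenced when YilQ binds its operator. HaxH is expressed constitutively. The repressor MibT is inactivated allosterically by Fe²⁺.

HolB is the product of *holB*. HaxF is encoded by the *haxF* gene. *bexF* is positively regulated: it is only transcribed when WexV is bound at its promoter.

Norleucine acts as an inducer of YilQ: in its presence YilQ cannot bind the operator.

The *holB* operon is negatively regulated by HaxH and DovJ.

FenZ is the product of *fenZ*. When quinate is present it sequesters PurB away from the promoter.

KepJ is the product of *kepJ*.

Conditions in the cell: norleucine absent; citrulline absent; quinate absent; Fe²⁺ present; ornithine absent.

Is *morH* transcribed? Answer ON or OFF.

HaxH is produced constitutively and is active.
Citrulline is absent, so DovJ is inactive.
With repressor HaxH bound, *holB* is not transcribed.
So HolB is not produced.
Quinate is absent, so PurB is active.
No repressor is bound and PurB is active, so *kepJ* is transcribed.
So KepJ is produced and active.
Norleucine is absent, so YilQ is active.
With repressor YilQ bound, *haxF* is not transcribed.
So HaxF is not produced.
No repressor is bound and KepJ is active, so *fenZ* is transcribed.
So FenZ is produced and active.
Fe²⁺ is present, so MibT is inactive.
Activator FenZ is present, so *morH* is transcribed.

ON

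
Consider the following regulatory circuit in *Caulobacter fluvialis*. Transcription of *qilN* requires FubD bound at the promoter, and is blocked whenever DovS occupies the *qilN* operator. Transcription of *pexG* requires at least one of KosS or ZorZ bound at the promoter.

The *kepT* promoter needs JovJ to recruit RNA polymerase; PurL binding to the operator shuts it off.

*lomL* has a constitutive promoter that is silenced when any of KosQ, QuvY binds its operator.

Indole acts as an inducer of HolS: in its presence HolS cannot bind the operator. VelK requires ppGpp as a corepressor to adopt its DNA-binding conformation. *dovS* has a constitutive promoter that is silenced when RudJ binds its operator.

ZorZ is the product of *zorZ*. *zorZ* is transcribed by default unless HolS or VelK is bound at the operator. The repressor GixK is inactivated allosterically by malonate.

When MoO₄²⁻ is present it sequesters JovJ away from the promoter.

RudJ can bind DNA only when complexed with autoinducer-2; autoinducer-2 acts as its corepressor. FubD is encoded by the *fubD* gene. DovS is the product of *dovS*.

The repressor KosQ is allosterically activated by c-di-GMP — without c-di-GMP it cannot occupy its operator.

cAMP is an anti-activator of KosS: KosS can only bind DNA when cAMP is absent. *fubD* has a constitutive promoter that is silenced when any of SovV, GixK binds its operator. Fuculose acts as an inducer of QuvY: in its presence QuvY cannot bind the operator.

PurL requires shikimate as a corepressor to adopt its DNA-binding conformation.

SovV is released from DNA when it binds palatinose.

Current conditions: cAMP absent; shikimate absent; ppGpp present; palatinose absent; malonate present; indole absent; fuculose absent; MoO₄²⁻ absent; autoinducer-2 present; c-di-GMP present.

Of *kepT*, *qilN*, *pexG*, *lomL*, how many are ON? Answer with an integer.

2

MoO₄²⁻ is absent, so JovJ is active.
Shikimate is absent, so PurL is inactive.
No repressor is bound and JovJ is active, so *kepT* is transcribed.
→ *kepT* is ON.
Autoinducer-2 is present, so RudJ is active.
With repressor RudJ bound, *dovS* is not transcribed.
So DovS is not produced.
Palatinose is absent, so SovV is active.
Malonate is present, so GixK is inactive.
With repressor SovV bound, *fubD* is not transcribed.
So FubD is not produced.
Required activator FubD is absent, so *qilN* is not transcribed.
→ *qilN* is OFF.
cAMP is absent, so KosS is active.
Indole is absent, so HolS is active.
ppGpp is present, so VelK is active.
With repressor HolS bound, *zorZ* is not transcribed.
So ZorZ is not produced.
Activator KosS is present, so *pexG* is transcribed.
→ *pexG* is ON.
c-di-GMP is present, so KosQ is active.
Fuculose is absent, so QuvY is active.
With repressor KosQ bound, *lomL* is not transcribed.
→ *lomL* is OFF.
2 of the 4 genes are transcribed.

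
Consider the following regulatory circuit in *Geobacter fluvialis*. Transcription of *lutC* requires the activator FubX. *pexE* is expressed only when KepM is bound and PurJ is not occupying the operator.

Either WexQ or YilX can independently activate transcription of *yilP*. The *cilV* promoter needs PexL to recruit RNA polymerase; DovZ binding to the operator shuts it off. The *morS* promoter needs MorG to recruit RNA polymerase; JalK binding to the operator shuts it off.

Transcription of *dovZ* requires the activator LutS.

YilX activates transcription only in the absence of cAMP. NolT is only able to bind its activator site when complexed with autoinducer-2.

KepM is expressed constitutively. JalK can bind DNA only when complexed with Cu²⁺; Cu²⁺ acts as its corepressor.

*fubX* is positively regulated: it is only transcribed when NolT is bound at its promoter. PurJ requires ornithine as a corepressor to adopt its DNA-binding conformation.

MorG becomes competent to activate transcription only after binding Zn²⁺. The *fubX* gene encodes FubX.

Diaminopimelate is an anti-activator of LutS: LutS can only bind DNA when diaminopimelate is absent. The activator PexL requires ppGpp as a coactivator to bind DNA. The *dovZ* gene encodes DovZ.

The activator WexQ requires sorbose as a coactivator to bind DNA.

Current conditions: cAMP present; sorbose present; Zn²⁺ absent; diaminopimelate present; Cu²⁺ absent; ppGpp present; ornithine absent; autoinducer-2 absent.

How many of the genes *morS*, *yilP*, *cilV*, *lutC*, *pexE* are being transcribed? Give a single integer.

Zn²⁺ is absent, so MorG is inactive.
Cu²⁺ is absent, so JalK is inactive.
Required activator MorG is absent, so *morS* is not transcribed.
→ *morS* is OFF.
Sorbose is present, so WexQ is active.
cAMP is present, so YilX is inactive.
Activator WexQ is present, so *yilP* is transcribed.
→ *yilP* is ON.
Diaminopimelate is present, so LutS is inactive.
Required activator LutS is absent, so *dovZ* is not transcribed.
So DovZ is not produced.
ppGpp is present, so PexL is active.
No repressor is bound and PexL is active, so *cilV* is transcribed.
→ *cilV* is ON.
Autoinducer-2 is absent, so NolT is inactive.
Required activator NolT is absent, so *fubX* is not transcribed.
So FubX is not produced.
Required activator FubX is absent, so *lutC* is not transcribed.
→ *lutC* is OFF.
Ornithine is absent, so PurJ is inactive.
KepM is produced constitutively and is active.
No repressor is bound and KepM is active, so *pexE* is transcribed.
→ *pexE* is ON.
3 of the 5 genes are transcribed.

3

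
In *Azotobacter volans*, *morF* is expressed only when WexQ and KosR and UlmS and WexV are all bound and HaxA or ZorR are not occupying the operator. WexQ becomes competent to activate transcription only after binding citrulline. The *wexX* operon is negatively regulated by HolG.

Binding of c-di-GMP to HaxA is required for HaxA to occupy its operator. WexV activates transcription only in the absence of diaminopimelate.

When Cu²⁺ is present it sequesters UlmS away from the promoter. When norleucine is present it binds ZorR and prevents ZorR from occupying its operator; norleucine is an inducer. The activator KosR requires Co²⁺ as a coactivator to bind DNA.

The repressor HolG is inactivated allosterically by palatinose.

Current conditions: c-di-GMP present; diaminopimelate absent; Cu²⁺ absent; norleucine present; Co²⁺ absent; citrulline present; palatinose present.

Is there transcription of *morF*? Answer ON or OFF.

OFF

Citrulline is present, so WexQ is active.
Co²⁺ is absent, so KosR is inactive.
c-di-GMP is present, so HaxA is active.
Norleucine is present, so ZorR is inactive.
Cu²⁺ is absent, so UlmS is active.
Diaminopimelate is absent, so WexV is active.
With repressor HaxA bound, *morF* is not transcribed.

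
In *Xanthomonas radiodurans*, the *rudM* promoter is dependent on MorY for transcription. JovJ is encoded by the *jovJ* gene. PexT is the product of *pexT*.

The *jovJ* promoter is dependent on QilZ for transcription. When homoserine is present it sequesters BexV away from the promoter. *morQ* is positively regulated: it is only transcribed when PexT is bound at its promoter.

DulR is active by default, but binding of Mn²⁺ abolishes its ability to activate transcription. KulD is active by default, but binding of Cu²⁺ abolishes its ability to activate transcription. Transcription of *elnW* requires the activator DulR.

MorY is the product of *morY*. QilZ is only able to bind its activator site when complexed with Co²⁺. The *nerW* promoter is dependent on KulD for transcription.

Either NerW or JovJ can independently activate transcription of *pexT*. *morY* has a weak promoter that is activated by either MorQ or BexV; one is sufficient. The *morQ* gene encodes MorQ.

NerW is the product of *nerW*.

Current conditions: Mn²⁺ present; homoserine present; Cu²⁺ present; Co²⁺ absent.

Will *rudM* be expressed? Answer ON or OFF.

Cu²⁺ is present, so KulD is inactive.
Required activator KulD is absent, so *nerW* is not transcribed.
So NerW is not produced.
Co²⁺ is absent, so QilZ is inactive.
Required activator QilZ is absent, so *jovJ* is not transcribed.
So JovJ is not produced.
No activator is available at the *pexT* promoter, so *pexT* is not transcribed.
So PexT is not produced.
Required activator PexT is absent, so *morQ* is not transcribed.
So MorQ is not produced.
Homoserine is present, so BexV is inactive.
No activator is available at the *morY* promoter, so *morY* is not transcribed.
So MorY is not produced.
Required activator MorY is absent, so *rudM* is not transcribed.

OFF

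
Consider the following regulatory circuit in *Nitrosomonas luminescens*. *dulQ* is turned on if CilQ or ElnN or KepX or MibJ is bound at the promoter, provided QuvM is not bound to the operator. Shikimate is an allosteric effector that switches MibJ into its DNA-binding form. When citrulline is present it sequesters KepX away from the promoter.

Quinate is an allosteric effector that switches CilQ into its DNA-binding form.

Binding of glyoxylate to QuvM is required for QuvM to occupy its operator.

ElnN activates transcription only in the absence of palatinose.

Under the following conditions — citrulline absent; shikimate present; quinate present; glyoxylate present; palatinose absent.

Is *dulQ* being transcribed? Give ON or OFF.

OFF

Quinate is present, so CilQ is active.
Palatinose is absent, so ElnN is active.
Citrulline is absent, so KepX is active.
Shikimate is present, so MibJ is active.
Glyoxylate is present, so QuvM is active.
With repressor QuvM bound, *dulQ* is not transcribed.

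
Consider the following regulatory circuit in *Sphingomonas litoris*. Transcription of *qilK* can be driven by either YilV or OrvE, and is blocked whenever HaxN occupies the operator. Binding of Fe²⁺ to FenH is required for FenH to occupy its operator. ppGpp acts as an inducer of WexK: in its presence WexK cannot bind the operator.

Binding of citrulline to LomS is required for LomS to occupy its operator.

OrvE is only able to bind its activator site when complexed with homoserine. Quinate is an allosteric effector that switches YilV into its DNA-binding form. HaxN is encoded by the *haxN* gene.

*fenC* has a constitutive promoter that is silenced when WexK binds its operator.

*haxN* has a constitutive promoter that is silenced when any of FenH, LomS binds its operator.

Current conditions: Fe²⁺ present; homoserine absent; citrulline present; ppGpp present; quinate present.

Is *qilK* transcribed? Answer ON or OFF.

Quinate is present, so YilV is active.
Homoserine is absent, so OrvE is inactive.
Fe²⁺ is present, so FenH is active.
Citrulline is present, so LomS is active.
With repressor FenH bound, *haxN* is not transcribed.
So HaxN is not produced.
Activator YilV is present, so *qilK* is transcribed.

ON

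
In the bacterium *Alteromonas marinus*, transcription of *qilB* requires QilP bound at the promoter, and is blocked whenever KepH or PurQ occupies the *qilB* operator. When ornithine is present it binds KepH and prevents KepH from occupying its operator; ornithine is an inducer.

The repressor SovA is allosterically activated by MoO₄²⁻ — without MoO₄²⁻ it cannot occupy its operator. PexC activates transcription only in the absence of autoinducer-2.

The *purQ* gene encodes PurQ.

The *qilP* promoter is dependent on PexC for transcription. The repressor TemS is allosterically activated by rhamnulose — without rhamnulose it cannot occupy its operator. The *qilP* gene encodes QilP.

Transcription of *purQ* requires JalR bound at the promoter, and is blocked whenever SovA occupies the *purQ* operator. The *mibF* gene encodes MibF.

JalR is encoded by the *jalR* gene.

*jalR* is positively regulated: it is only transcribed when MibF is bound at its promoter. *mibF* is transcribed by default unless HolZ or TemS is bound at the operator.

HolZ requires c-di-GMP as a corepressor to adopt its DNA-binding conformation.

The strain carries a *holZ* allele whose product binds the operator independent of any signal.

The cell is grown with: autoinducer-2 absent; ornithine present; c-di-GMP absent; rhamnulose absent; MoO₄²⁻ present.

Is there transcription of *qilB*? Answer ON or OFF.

ON

Ornithine is present, so KepH is inactive.
Autoinducer-2 is absent, so PexC is active.
No repressor is bound and PexC is active, so *qilP* is transcribed.
So QilP is produced and active.
HolZ is constitutively active in this strain.
Rhamnulose is absent, so TemS is inactive.
With repressor HolZ bound, *mibF* is not transcribed.
So MibF is not produced.
Required activator MibF is absent, so *jalR* is not transcribed.
So JalR is not produced.
MoO₄²⁻ is present, so SovA is active.
With repressor SovA bound, *purQ* is not transcribed.
So PurQ is not produced.
No repressor is bound and QilP is active, so *qilB* is transcribed.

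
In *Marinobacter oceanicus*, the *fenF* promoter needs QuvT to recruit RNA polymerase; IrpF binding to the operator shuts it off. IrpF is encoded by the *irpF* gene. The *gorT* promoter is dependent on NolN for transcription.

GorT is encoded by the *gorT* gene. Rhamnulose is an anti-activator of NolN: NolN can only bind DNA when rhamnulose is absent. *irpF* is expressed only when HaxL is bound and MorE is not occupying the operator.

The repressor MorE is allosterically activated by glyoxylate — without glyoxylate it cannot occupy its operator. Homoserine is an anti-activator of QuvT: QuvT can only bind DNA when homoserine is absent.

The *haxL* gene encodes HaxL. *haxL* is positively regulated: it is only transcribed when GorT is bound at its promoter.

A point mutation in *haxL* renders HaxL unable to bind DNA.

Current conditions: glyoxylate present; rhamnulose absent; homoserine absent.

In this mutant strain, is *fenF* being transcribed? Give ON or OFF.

Homoserine is absent, so QuvT is active.
Glyoxylate is present, so MorE is active.
HaxL is non-functional in this strain, so it has no effect.
With repressor MorE bound, *irpF* is not transcribed.
So IrpF is not produced.
No repressor is bound and QuvT is active, so *fenF* is transcribed.

ON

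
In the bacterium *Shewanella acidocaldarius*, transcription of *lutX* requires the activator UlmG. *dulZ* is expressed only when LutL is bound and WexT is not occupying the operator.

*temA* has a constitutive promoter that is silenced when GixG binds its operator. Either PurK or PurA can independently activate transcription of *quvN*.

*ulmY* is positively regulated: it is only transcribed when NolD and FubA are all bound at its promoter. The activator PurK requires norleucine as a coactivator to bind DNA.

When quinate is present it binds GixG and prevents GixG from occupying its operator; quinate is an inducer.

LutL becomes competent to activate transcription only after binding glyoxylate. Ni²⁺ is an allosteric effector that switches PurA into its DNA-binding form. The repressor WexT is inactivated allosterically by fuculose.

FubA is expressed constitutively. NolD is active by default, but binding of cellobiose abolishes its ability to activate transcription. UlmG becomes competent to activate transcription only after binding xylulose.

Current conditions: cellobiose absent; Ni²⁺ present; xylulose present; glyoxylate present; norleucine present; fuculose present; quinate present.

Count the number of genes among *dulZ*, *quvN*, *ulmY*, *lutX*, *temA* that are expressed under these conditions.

Fuculose is present, so WexT is inactive.
Glyoxylate is present, so LutL is active.
No repressor is bound and LutL is active, so *dulZ* is transcribed.
→ *dulZ* is ON.
Norleucine is present, so PurK is active.
Ni²⁺ is present, so PurA is active.
Activator PurK is present, so *quvN* is transcribed.
→ *quvN* is ON.
Cellobiose is absent, so NolD is active.
FubA is produced constitutively and is active.
No repressor is bound and NolD and FubA are active, so *ulmY* is transcribed.
→ *ulmY* is ON.
Xylulose is present, so UlmG is active.
No repressor is bound and UlmG is active, so *lutX* is transcribed.
→ *lutX* is ON.
Quinate is present, so GixG is inactive.
With no repressor bound, *temA* is transcribed.
→ *temA* is ON.
5 of the 5 genes are transcribed.

5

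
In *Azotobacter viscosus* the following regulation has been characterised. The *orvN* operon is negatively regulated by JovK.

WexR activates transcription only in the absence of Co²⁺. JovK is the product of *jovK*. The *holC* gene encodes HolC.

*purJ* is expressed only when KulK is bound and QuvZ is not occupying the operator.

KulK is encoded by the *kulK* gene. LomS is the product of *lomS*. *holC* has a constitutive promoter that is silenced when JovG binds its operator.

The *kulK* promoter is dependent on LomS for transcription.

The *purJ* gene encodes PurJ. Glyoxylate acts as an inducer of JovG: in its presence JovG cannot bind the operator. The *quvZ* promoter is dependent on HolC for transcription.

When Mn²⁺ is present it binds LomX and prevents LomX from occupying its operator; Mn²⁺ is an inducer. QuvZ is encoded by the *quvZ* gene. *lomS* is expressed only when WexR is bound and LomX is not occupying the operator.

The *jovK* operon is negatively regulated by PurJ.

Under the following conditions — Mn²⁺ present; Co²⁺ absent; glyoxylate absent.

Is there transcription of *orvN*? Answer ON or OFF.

Glyoxylate is absent, so JovG is active.
With repressor JovG bound, *holC* is not transcribed.
So HolC is not produced.
Required activator HolC is absent, so *quvZ* is not transcribed.
So QuvZ is not produced.
Co²⁺ is absent, so WexR is active.
Mn²⁺ is present, so LomX is inactive.
No repressor is bound and WexR is active, so *lomS* is transcribed.
So LomS is produced and active.
No repressor is bound and LomS is active, so *kulK* is transcribed.
So KulK is produced and active.
No repressor is bound and KulK is active, so *purJ* is transcribed.
So PurJ is produced and active.
With repressor PurJ bound, *jovK* is not transcribed.
So JovK is not produced.
With no repressor bound, *orvN* is transcribed.

ON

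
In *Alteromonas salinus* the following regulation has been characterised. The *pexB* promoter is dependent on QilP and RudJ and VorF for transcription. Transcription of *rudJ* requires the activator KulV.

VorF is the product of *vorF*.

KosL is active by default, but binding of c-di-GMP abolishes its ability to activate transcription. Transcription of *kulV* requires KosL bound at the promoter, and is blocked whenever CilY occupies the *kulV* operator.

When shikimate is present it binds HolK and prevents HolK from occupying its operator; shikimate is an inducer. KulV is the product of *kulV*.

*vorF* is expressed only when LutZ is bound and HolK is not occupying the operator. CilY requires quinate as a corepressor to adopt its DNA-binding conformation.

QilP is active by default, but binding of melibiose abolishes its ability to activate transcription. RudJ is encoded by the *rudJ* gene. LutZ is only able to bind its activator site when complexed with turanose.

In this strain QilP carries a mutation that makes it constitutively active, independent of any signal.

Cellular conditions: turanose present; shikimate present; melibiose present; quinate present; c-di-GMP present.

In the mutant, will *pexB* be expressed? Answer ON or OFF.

QilP is constitutively active in this strain.
Quinate is present, so CilY is active.
c-di-GMP is present, so KosL is inactive.
With repressor CilY bound, *kulV* is not transcribed.
So KulV is not produced.
Required activator KulV is absent, so *rudJ* is not transcribed.
So RudJ is not produced.
Shikimate is present, so HolK is inactive.
Turanose is present, so LutZ is active.
No repressor is bound and LutZ is active, so *vorF* is transcribed.
So VorF is produced and active.
Required activator RudJ is absent, so *pexB* is not transcribed.

OFF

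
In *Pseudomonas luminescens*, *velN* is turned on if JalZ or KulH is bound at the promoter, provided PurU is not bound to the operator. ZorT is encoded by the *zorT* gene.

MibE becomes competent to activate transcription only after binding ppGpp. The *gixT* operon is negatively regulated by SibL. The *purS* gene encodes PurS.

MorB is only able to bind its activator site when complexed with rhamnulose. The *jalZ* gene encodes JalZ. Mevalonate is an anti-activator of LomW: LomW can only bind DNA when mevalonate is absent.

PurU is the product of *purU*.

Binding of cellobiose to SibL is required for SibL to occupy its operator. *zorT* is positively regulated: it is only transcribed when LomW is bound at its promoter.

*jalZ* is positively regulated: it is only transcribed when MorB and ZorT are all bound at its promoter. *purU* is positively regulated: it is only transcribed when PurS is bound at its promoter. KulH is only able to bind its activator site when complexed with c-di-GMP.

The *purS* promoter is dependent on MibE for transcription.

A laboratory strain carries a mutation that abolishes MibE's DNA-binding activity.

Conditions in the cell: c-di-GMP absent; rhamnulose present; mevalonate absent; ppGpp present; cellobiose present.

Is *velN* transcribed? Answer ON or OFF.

ON

Rhamnulose is present, so MorB is active.
Mevalonate is absent, so LomW is active.
No repressor is bound and LomW is active, so *zorT* is transcribed.
So ZorT is produced and active.
No repressor is bound and MorB and ZorT are active, so *jalZ* is transcribed.
So JalZ is produced and active.
c-di-GMP is absent, so KulH is inactive.
MibE is non-functional in this strain, so it has no effect.
Required activator MibE is absent, so *purS* is not transcribed.
So PurS is not produced.
Required activator PurS is absent, so *purU* is not transcribed.
So PurU is not produced.
Activator JalZ is present, so *velN* is transcribed.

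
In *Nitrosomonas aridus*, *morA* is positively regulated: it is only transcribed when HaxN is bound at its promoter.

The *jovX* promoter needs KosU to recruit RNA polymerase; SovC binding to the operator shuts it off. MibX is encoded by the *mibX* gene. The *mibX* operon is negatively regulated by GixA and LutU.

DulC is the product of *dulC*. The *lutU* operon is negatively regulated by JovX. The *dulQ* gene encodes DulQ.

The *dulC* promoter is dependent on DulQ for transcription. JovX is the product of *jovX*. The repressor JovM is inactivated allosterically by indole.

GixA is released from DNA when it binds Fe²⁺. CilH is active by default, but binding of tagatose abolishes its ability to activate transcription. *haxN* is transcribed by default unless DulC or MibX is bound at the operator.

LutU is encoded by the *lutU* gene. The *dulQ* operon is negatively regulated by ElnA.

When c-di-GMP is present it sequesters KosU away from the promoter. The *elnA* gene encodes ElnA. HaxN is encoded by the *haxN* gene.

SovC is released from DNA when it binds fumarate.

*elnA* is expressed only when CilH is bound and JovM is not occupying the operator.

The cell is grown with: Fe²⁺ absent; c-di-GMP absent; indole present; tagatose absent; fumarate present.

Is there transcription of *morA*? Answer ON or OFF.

ON

Indole is present, so JovM is inactive.
Tagatose is absent, so CilH is active.
No repressor is bound and CilH is active, so *elnA* is transcribed.
So ElnA is produced and active.
With repressor ElnA bound, *dulQ* is not transcribed.
So DulQ is not produced.
Required activator DulQ is absent, so *dulC* is not transcribed.
So DulC is not produced.
Fe²⁺ is absent, so GixA is active.
c-di-GMP is absent, so KosU is active.
Fumarate is present, so SovC is inactive.
No repressor is bound and KosU is active, so *jovX* is transcribed.
So JovX is produced and active.
With repressor JovX bound, *lutU* is not transcribed.
So LutU is not produced.
With repressor GixA bound, *mibX* is not transcribed.
So MibX is not produced.
With no repressor bound, *haxN* is transcribed.
So HaxN is produced and active.
No repressor is bound and HaxN is active, so *morA* is transcribed.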